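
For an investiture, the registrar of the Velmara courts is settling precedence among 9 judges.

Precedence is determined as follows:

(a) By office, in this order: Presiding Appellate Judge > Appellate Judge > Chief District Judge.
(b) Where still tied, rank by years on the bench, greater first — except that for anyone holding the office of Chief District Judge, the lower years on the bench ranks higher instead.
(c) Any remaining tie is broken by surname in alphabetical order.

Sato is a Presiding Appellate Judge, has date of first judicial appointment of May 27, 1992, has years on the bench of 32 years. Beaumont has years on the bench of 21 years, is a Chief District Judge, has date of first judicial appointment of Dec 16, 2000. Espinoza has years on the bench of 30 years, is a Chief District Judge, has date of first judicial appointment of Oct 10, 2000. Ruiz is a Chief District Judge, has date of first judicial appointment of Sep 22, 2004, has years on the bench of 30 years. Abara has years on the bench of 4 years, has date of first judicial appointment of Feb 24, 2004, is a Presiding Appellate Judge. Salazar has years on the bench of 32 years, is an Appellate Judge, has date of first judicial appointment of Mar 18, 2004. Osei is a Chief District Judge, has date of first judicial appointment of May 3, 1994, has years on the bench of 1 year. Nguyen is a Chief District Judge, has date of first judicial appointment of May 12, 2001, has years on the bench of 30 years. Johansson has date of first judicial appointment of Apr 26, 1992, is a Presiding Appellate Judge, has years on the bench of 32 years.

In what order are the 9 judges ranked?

Johansson, Sato, Abara, Salazar, Osei, Beaumont, Espinoza, Nguyen, Ruiz

By office: Johansson, Sato and Abara (Presiding Appellate Judge); then Salazar (Appellate Judge); then Osei, Beaumont, Espinoza, Nguyen and Ruiz (Chief District Judge).
Among Johansson, Sato and Abara, by years on the bench (higher first): Johansson and Sato (32 years) before Abara (4 years).
Among Johansson and Sato, alphabetically by surname: Johansson before Sato.
Among Osei, Beaumont, Espinoza, Nguyen and Ruiz, by years on the bench (lower first) (reversed rule for this group): Osei (1 year) before Beaumont (21 years) before Espinoza, Nguyen and Ruiz (30 years).
Among Espinoza, Nguyen and Ruiz, alphabetically by surname: Espinoza before Nguyen before Ruiz.
Full order: Johansson, Sato, Abara, Salazar, Osei, Beaumont, Espinoza, Nguyen, Ruiz.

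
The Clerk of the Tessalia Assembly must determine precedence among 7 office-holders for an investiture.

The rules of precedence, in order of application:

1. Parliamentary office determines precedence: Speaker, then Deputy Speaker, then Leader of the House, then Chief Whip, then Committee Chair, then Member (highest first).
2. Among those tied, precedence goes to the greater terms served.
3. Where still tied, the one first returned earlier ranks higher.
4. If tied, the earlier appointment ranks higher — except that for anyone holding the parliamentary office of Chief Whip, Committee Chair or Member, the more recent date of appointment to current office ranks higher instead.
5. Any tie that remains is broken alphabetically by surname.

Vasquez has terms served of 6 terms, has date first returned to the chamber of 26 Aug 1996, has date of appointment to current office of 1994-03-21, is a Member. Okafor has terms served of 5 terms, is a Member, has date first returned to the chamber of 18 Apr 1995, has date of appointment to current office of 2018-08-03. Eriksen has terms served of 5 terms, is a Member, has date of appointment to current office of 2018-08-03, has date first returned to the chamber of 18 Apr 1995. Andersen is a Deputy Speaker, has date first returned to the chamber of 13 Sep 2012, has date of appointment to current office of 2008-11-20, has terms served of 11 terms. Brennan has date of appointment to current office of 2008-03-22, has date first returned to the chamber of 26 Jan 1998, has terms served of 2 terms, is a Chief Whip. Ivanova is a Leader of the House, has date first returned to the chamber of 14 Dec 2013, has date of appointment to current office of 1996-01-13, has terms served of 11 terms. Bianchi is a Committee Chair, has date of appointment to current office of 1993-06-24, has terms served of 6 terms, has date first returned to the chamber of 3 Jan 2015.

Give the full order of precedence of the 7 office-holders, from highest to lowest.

By parliamentary office: Andersen (Deputy Speaker); then Ivanova (Leader of the House); then Brennan (Chief Whip); then Bianchi (Committee Chair); then Vasquez, Eriksen and Okafor (Member).
Among Vasquez, Eriksen and Okafor, by terms served (higher first): Vasquez (6 terms) before Eriksen and Okafor (5 terms).
Eriksen and Okafor both have date first returned to the chamber 18 Apr 1995, so the next rule applies.
Eriksen and Okafor both have date of appointment to current office 2018-08-03, so the next rule applies.
Among Eriksen and Okafor, alphabetically by surname: Eriksen before Okafor.
Full order: Andersen, Ivanova, Brennan, Bianchi, Vasquez, Eriksen, Okafor.

Andersen, Ivanova, Brennan, Bianchi, Vasquez, Eriksen, Okafor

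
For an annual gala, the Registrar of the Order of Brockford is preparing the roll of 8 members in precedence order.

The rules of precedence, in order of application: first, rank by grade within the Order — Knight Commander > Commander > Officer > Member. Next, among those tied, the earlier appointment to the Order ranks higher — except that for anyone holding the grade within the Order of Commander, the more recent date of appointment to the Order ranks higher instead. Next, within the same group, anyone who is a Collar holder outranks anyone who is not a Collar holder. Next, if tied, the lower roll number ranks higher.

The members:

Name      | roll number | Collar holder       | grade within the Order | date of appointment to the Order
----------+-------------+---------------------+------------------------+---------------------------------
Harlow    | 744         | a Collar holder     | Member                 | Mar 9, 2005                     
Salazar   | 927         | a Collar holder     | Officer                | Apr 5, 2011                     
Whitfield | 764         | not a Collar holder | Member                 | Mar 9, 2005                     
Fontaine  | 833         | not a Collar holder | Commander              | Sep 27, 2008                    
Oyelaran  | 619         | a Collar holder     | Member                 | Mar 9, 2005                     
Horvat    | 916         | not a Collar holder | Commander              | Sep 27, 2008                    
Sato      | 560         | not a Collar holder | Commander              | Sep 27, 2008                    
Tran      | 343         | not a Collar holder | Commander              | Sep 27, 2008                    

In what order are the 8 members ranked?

By grade within the Order: Tran, Sato, Fontaine and Horvat (Commander); then Salazar (Officer); then Oyelaran, Harlow and Whitfield (Member).
Tran, Sato, Fontaine and Horvat all have date of appointment to the Order Sep 27, 2008, so the next rule applies.
Tran, Sato, Fontaine and Horvat are each not a Collar holder, so the next rule applies.
Among Tran, Sato, Fontaine and Horvat, by roll number (lower first): Tran (343) before Sato (560) before Fontaine (833) before Horvat (916).
Oyelaran, Harlow and Whitfield all have date of appointment to the Order Mar 9, 2005, so the next rule applies.
Among Oyelaran, Harlow and Whitfield, a Collar holder before not a Collar holder: Oyelaran and Harlow (a Collar holder) before Whitfield (not a Collar holder).
Among Oyelaran and Harlow, by roll number (lower first): Oyelaran (619) before Harlow (744).
Full order: Tran, Sato, Fontaine, Horvat, Salazar, Oyelaran, Harlow, Whitfield.

Tran, Sato, Fontaine, Horvat, Salazar, Oyelaran, Harlow, Whitfield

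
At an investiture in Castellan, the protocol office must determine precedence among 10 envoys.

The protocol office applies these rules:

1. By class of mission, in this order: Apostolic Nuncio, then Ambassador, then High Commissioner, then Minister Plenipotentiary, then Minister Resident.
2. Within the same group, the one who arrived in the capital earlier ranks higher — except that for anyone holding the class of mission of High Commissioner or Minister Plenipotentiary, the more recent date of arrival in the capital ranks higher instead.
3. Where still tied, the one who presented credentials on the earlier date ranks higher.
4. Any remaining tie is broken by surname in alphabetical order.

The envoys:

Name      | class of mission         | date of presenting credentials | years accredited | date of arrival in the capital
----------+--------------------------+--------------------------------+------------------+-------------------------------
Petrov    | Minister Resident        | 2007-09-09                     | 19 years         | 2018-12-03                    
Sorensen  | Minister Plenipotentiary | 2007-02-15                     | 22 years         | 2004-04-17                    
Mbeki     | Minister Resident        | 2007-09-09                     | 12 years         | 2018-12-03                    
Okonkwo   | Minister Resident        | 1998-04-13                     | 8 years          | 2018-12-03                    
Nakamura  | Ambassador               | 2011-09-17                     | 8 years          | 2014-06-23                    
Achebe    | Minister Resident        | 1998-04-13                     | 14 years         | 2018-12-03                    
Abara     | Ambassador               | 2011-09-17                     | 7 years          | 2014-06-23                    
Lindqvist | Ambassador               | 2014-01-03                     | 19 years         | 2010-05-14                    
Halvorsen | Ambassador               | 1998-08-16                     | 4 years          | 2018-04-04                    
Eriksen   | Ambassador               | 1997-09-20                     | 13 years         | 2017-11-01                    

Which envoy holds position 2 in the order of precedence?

By class of mission: Lindqvist, Abara, Nakamura, Eriksen and Halvorsen (Ambassador); then Sorensen (Minister Plenipotentiary); then Achebe, Okonkwo, Mbeki and Petrov (Minister Resident).
Among Lindqvist, Abara, Nakamura, Eriksen and Halvorsen, by date of arrival in the capital (earlier first): Lindqvist (2010-05-14) before Abara and Nakamura (2014-06-23) before Eriksen (2017-11-01) before Halvorsen (2018-04-04).
Abara and Nakamura both have date of presenting credentials 2011-09-17, so the next rule applies.
Among Abara and Nakamura, alphabetically by surname: Abara before Nakamura.
Achebe, Okonkwo, Mbeki and Petrov all have date of arrival in the capital 2018-12-03, so the next rule applies.
Among Achebe, Okonkwo, Mbeki and Petrov, by date of presenting credentials (earlier first): Achebe and Okonkwo (1998-04-13) before Mbeki and Petrov (2007-09-09).
Among Achebe and Okonkwo, alphabetically by surname: Achebe before Okonkwo.
Among Mbeki and Petrov, alphabetically by surname: Mbeki before Petrov.
Order: Lindqvist, Abara, Nakamura, Eriksen, Halvorsen, Sorensen, Achebe, Okonkwo, Mbeki, Petrov.

Abara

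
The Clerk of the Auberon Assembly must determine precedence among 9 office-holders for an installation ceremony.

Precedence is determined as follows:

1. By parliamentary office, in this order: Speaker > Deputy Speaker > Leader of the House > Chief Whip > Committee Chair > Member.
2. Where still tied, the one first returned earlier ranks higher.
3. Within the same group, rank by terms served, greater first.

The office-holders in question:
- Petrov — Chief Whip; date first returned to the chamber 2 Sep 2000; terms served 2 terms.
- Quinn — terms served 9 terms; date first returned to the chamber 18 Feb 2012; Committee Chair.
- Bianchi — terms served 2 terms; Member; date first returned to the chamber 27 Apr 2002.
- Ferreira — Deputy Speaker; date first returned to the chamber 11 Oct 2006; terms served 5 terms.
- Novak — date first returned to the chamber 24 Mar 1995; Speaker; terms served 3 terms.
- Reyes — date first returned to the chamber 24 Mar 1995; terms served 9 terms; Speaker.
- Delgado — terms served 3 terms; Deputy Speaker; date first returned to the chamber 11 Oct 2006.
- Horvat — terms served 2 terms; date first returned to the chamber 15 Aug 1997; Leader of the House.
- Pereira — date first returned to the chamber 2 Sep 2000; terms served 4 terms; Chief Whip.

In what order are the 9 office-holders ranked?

Reyes, Novak, Ferreira, Delgado, Horvat, Pereira, Petrov, Quinn, Bianchi

By parliamentary office: Reyes and Novak (Speaker); then Ferreira and Delgado (Deputy Speaker); then Horvat (Leader of the House); then Pereira and Petrov (Chief Whip); then Quinn (Committee Chair); then Bianchi (Member).
Reyes and Novak both have date first returned to the chamber 24 Mar 1995, so the next rule applies.
Among Reyes and Novak, by terms served (higher first): Reyes (9 terms) before Novak (3 terms).
Ferreira and Delgado both have date first returned to the chamber 11 Oct 2006, so the next rule applies.
Among Ferreira and Delgado, by terms served (higher first): Ferreira (5 terms) before Delgado (3 terms).
Pereira and Petrov both have date first returned to the chamber 2 Sep 2000, so the next rule applies.
Among Pereira and Petrov, by terms served (higher first): Pereira (4 terms) before Petrov (2 terms).
Full order: Reyes, Novak, Ferreira, Delgado, Horvat, Pereira, Petrov, Quinn, Bianchi.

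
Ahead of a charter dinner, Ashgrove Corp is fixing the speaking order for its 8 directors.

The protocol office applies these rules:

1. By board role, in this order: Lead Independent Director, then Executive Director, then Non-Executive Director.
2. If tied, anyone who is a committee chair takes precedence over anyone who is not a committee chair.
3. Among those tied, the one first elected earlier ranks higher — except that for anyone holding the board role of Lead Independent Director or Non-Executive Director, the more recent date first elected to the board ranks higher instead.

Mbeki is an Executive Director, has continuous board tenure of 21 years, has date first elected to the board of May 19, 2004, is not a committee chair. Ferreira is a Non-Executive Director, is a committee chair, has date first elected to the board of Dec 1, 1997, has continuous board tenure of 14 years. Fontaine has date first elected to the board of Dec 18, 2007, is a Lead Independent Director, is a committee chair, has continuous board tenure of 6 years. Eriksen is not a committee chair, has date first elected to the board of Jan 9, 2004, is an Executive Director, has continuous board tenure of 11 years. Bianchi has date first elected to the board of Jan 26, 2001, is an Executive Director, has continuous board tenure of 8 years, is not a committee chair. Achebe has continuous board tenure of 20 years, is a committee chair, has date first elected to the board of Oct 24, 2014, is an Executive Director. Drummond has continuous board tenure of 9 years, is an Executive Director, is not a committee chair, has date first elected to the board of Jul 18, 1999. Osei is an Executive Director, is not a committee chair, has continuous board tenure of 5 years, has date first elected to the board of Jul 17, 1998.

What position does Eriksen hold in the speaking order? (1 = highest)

By board role: Fontaine (Lead Independent Director); then Achebe, Osei, Drummond, Bianchi, Eriksen and Mbeki (Executive Director); then Ferreira (Non-Executive Director).
Among Achebe, Osei, Drummond, Bianchi, Eriksen and Mbeki, a committee chair before not a committee chair: Achebe (a committee chair) before Osei, Drummond, Bianchi, Eriksen and Mbeki (not a committee chair).
Among Osei, Drummond, Bianchi, Eriksen and Mbeki, by date first elected to the board (earlier first): Osei (Jul 17, 1998) before Drummond (Jul 18, 1999) before Bianchi (Jan 26, 2001) before Eriksen (Jan 9, 2004) before Mbeki (May 19, 2004).
Order: Fontaine, Achebe, Osei, Drummond, Bianchi, Eriksen, Mbeki, Ferreira. So position 6.

6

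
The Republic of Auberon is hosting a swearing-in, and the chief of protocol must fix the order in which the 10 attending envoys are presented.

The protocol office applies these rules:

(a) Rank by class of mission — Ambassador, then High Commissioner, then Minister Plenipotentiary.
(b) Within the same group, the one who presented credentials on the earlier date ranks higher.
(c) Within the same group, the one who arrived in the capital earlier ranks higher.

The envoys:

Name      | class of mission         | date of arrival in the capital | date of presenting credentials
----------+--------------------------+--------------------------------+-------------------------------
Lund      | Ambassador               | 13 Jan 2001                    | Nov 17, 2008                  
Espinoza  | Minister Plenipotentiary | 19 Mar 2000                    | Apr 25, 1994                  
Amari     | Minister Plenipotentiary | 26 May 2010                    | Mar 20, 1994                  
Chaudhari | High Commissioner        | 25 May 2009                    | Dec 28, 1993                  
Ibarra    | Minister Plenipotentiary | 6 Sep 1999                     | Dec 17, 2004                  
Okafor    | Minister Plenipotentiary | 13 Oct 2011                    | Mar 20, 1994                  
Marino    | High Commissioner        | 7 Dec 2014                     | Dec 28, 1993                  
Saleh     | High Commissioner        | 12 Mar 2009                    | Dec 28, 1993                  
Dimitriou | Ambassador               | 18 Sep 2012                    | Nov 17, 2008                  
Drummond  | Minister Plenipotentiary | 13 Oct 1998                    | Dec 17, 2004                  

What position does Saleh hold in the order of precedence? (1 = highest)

3

By class of mission: Lund and Dimitriou (Ambassador); then Saleh, Chaudhari and Marino (High Commissioner); then Amari, Okafor, Espinoza, Drummond and Ibarra (Minister Plenipotentiary).
Lund and Dimitriou both have date of presenting credentials Nov 17, 2008, so the next rule applies.
Among Lund and Dimitriou, by date of arrival in the capital (earlier first): Lund (13 Jan 2001) before Dimitriou (18 Sep 2012).
Saleh, Chaudhari and Marino all have date of presenting credentials Dec 28, 1993, so the next rule applies.
Among Saleh, Chaudhari and Marino, by date of arrival in the capital (earlier first): Saleh (12 Mar 2009) before Chaudhari (25 May 2009) before Marino (7 Dec 2014).
Among Amari, Okafor, Espinoza, Drummond and Ibarra, by date of presenting credentials (earlier first): Amari and Okafor (Mar 20, 1994) before Espinoza (Apr 25, 1994) before Drummond and Ibarra (Dec 17, 2004).
Among Amari and Okafor, by date of arrival in the capital (earlier first): Amari (26 May 2010) before Okafor (13 Oct 2011).
Among Drummond and Ibarra, by date of arrival in the capital (earlier first): Drummond (13 Oct 1998) before Ibarra (6 Sep 1999).
Order: Lund, Dimitriou, Saleh, Chaudhari, Marino, Amari, Okafor, Espinoza, Drummond, Ibarra. So position 3.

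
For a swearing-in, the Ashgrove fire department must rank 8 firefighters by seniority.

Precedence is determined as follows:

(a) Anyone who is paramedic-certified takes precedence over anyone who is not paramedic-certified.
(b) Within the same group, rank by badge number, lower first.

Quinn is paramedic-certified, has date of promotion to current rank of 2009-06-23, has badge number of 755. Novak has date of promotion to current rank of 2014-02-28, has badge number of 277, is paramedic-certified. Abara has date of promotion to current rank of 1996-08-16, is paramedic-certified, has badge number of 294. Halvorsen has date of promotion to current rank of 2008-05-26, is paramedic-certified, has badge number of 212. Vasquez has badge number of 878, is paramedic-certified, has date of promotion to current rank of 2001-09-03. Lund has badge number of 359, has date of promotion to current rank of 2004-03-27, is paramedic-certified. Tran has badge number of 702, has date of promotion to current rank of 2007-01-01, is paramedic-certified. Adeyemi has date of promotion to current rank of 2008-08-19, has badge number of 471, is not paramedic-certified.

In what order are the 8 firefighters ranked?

By the first rule: Halvorsen, Novak, Abara, Lund, Tran, Quinn and Vasquez (each paramedic-certified); then Adeyemi (not paramedic-certified).
Among Halvorsen, Novak, Abara, Lund, Tran, Quinn and Vasquez, by badge number (lower first): Halvorsen (212) before Novak (277) before Abara (294) before Lund (359) before Tran (702) before Quinn (755) before Vasquez (878).
Full order: Halvorsen, Novak, Abara, Lund, Tran, Quinn, Vasquez, Adeyemi.

Halvorsen, Novak, Abara, Lund, Tran, Quinn, Vasquez, Adeyemi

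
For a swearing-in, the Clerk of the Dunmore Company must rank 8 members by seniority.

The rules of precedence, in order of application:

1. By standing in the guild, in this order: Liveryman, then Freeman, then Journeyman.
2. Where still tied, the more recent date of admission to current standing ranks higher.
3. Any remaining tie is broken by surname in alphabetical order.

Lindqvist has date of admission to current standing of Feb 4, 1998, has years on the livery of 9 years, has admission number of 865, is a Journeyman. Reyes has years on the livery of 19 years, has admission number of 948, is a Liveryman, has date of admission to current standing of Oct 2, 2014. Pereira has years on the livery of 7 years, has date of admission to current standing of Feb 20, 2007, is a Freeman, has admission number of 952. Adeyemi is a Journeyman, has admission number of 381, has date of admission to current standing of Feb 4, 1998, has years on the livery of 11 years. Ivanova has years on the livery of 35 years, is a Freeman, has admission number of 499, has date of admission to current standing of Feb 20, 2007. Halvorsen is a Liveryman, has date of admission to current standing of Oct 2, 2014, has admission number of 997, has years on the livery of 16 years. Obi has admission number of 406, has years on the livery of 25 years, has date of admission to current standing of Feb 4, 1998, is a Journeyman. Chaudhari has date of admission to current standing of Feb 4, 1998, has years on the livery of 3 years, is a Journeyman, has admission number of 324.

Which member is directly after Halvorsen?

By standing in the guild: Halvorsen and Reyes (Liveryman); then Ivanova and Pereira (Freeman); then Adeyemi, Chaudhari, Lindqvist and Obi (Journeyman).
Halvorsen and Reyes both have date of admission to current standing Oct 2, 2014, so the next rule applies.
Among Halvorsen and Reyes, alphabetically by surname: Halvorsen before Reyes.
Ivanova and Pereira both have date of admission to current standing Feb 20, 2007, so the next rule applies.
Among Ivanova and Pereira, alphabetically by surname: Ivanova before Pereira.
Adeyemi, Chaudhari, Lindqvist and Obi all have date of admission to current standing Feb 4, 1998, so the next rule applies.
Among Adeyemi, Chaudhari, Lindqvist and Obi, alphabetically by surname: Adeyemi before Chaudhari before Lindqvist before Obi.
Order: Halvorsen, Reyes, Ivanova, Pereira, Adeyemi, Chaudhari, Lindqvist, Obi.

Reyes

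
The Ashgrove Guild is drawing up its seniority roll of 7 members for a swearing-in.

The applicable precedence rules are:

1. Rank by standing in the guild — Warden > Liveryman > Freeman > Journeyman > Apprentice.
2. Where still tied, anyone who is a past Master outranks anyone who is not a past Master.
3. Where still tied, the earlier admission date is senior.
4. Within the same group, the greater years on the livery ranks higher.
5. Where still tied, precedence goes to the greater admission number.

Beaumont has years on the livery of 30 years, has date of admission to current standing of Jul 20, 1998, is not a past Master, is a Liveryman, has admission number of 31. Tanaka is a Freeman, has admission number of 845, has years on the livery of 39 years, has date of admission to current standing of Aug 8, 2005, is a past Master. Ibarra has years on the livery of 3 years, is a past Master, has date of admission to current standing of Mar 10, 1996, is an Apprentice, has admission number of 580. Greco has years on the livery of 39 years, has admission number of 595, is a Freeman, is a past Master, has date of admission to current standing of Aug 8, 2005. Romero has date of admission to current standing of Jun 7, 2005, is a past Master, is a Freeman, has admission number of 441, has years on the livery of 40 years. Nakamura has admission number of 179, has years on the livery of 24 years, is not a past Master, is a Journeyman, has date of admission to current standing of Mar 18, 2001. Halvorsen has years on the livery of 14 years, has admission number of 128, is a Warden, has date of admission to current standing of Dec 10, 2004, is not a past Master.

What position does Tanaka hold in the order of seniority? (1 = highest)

By standing in the guild: Halvorsen (Warden); then Beaumont (Liveryman); then Romero, Tanaka and Greco (Freeman); then Nakamura (Journeyman); then Ibarra (Apprentice).
Romero, Tanaka and Greco are each a past Master, so the next rule applies.
Among Romero, Tanaka and Greco, by date of admission to current standing (earlier first): Romero (Jun 7, 2005) before Tanaka and Greco (Aug 8, 2005).
Tanaka and Greco both have years on the livery 39 years, so the next rule applies.
Among Tanaka and Greco, by admission number (higher first): Tanaka (845) before Greco (595).
Order: Halvorsen, Beaumont, Romero, Tanaka, Greco, Nakamura, Ibarra. So position 4.

4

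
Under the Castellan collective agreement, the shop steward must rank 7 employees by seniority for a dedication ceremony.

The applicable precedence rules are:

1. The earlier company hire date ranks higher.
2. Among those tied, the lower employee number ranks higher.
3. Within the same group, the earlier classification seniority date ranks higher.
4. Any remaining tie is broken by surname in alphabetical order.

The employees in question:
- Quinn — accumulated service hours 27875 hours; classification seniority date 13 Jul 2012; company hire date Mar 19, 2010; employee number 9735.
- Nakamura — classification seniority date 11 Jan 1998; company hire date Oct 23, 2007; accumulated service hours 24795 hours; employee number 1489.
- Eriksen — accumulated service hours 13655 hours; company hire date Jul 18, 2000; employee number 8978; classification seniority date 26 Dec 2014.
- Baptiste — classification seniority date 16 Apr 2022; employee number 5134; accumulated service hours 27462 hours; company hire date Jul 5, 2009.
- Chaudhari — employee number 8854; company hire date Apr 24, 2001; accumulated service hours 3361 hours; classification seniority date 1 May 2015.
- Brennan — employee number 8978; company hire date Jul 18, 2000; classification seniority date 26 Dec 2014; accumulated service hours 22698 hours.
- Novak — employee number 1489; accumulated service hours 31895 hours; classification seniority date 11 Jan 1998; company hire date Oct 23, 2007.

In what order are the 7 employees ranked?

By company hire date (earlier first): Brennan and Eriksen (both Jul 18, 2000); then Chaudhari (Apr 24, 2001); then Nakamura and Novak (both Oct 23, 2007); then Baptiste (Jul 5, 2009); then Quinn (Mar 19, 2010).
Brennan and Eriksen both have employee number 8978, so the next rule applies.
Brennan and Eriksen both have classification seniority date 26 Dec 2014, so the next rule applies.
Among Brennan and Eriksen, alphabetically by surname: Brennan before Eriksen.
Nakamura and Novak both have employee number 1489, so the next rule applies.
Nakamura and Novak both have classification seniority date 11 Jan 1998, so the next rule applies.
Among Nakamura and Novak, alphabetically by surname: Nakamura before Novak.
Full order: Brennan, Eriksen, Chaudhari, Nakamura, Novak, Baptiste, Quinn.

Brennan, Eriksen, Chaudhari, Nakamura, Novak, Baptiste, Quinn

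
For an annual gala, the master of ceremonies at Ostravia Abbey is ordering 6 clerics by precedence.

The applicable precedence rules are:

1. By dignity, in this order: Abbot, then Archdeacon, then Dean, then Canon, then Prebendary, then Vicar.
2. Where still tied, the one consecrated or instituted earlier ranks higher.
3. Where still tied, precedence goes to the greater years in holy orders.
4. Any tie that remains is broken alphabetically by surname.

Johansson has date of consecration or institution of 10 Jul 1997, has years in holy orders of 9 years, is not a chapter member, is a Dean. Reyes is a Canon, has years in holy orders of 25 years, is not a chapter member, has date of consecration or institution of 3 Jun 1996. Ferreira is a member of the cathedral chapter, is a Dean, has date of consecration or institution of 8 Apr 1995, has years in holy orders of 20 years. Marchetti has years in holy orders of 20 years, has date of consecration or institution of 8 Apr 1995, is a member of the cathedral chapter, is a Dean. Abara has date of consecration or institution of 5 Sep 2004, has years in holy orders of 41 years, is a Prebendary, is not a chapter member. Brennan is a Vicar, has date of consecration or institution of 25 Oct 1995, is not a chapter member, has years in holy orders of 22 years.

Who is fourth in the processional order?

By dignity: Ferreira, Marchetti and Johansson (Dean); then Reyes (Canon); then Abara (Prebendary); then Brennan (Vicar).
Among Ferreira, Marchetti and Johansson, by date of consecration or institution (earlier first): Ferreira and Marchetti (8 Apr 1995) before Johansson (10 Jul 1997).
Ferreira and Marchetti both have years in holy orders 20 years, so the next rule applies.
Among Ferreira and Marchetti, alphabetically by surname: Ferreira before Marchetti.
Order: Ferreira, Marchetti, Johansson, Reyes, Abara, Brennan.

Reyes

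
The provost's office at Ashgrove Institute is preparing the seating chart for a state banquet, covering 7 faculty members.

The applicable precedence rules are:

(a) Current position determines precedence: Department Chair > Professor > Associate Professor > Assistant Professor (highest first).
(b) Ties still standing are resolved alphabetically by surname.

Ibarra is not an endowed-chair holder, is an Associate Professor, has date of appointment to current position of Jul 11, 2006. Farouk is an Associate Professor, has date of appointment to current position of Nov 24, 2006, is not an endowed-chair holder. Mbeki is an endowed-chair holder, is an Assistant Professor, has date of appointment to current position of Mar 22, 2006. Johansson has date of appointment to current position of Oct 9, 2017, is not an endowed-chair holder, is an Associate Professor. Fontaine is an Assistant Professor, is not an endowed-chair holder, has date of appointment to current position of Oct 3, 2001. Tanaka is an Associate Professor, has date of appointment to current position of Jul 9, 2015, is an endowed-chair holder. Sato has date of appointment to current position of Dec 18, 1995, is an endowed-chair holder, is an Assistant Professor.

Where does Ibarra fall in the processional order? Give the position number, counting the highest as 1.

2

By current position: Farouk, Ibarra, Johansson and Tanaka (Associate Professor); then Fontaine, Mbeki and Sato (Assistant Professor).
Among Farouk, Ibarra, Johansson and Tanaka, alphabetically by surname: Farouk before Ibarra before Johansson before Tanaka.
Among Fontaine, Mbeki and Sato, alphabetically by surname: Fontaine before Mbeki before Sato.
Order: Farouk, Ibarra, Johansson, Tanaka, Fontaine, Mbeki, Sato. So position 2.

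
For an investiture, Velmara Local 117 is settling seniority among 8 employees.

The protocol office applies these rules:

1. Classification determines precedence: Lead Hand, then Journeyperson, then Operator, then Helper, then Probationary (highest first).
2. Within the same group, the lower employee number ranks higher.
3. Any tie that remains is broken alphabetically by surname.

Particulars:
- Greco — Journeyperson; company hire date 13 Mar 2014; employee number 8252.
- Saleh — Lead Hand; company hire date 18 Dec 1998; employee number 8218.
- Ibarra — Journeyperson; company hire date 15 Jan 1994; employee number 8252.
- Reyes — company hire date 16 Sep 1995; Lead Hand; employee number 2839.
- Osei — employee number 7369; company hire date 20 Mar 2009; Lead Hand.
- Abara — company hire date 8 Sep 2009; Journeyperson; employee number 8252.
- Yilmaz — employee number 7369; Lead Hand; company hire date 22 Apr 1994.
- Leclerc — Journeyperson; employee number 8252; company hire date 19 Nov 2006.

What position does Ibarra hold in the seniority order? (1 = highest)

7

By classification: Reyes, Osei, Yilmaz and Saleh (Lead Hand); then Abara, Greco, Ibarra and Leclerc (Journeyperson).
Among Reyes, Osei, Yilmaz and Saleh, by employee number (lower first): Reyes (2839) before Osei and Yilmaz (7369) before Saleh (8218).
Among Osei and Yilmaz, alphabetically by surname: Osei before Yilmaz.
Abara, Greco, Ibarra and Leclerc all have employee number 8252, so the next rule applies.
Among Abara, Greco, Ibarra and Leclerc, alphabetically by surname: Abara before Greco before Ibarra before Leclerc.
Order: Reyes, Osei, Yilmaz, Saleh, Abara, Greco, Ibarra, Leclerc. So position 7.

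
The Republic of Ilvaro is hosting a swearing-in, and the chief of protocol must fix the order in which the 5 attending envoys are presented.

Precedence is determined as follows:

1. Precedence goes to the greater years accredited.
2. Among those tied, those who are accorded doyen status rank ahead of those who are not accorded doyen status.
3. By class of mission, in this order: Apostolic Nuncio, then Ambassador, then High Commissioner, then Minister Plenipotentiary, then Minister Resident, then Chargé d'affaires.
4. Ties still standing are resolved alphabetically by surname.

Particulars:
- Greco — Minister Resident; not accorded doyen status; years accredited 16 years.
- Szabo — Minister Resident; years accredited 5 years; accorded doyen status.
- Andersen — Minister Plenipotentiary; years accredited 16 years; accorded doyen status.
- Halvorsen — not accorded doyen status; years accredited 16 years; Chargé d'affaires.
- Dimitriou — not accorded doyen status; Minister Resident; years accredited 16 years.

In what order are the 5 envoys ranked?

Andersen, Dimitriou, Greco, Halvorsen, Szabo

By years accredited (higher first): Andersen, Dimitriou, Greco and Halvorsen (each 16 years); then Szabo (5 years).
Among Andersen, Dimitriou, Greco and Halvorsen, accorded doyen status before not accorded doyen status: Andersen (accorded doyen status) before Dimitriou, Greco and Halvorsen (not accorded doyen status).
Among Dimitriou, Greco and Halvorsen, by class of mission: Dimitriou and Greco (Minister Resident) before Halvorsen (Chargé d'affaires).
Among Dimitriou and Greco, alphabetically by surname: Dimitriou before Greco.
Full order: Andersen, Dimitriou, Greco, Halvorsen, Szabo.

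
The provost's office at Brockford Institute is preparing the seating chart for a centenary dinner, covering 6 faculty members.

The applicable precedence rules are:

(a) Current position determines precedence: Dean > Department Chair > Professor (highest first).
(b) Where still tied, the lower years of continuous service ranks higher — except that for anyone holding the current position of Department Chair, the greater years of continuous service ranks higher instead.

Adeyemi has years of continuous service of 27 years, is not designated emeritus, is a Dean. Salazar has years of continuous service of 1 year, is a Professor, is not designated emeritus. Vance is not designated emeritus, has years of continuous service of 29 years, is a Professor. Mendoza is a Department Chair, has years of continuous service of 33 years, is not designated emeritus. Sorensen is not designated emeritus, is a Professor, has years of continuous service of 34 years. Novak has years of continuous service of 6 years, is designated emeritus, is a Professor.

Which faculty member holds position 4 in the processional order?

Novak

By current position: Adeyemi (Dean); then Mendoza (Department Chair); then Salazar, Novak, Vance and Sorensen (Professor).
Among Salazar, Novak, Vance and Sorensen, by years of continuous service (lower first): Salazar (1 year) before Novak (6 years) before Vance (29 years) before Sorensen (34 years).
Order: Adeyemi, Mendoza, Salazar, Novak, Vance, Sorensen.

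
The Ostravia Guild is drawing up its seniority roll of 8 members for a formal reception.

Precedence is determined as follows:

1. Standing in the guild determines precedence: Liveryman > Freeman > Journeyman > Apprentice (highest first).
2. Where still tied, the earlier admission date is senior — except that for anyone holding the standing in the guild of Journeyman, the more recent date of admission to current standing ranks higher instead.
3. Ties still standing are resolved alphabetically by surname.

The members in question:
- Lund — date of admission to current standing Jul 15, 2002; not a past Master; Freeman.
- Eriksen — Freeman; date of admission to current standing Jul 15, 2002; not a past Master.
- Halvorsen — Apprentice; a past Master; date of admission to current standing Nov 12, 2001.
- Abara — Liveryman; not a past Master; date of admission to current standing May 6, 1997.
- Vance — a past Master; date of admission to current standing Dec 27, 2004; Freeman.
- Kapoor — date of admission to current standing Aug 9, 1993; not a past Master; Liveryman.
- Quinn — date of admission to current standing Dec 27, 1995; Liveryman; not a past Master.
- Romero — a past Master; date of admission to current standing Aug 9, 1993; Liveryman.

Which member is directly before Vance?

By standing in the guild: Kapoor, Romero, Quinn and Abara (Liveryman); then Eriksen, Lund and Vance (Freeman); then Halvorsen (Apprentice).
Among Kapoor, Romero, Quinn and Abara, by date of admission to current standing (earlier first): Kapoor and Romero (Aug 9, 1993) before Quinn (Dec 27, 1995) before Abara (May 6, 1997).
Among Kapoor and Romero, alphabetically by surname: Kapoor before Romero.
Among Eriksen, Lund and Vance, by date of admission to current standing (earlier first): Eriksen and Lund (Jul 15, 2002) before Vance (Dec 27, 2004).
Among Eriksen and Lund, alphabetically by surname: Eriksen before Lund.
Order: Kapoor, Romero, Quinn, Abara, Eriksen, Lund, Vance, Halvorsen.

Lund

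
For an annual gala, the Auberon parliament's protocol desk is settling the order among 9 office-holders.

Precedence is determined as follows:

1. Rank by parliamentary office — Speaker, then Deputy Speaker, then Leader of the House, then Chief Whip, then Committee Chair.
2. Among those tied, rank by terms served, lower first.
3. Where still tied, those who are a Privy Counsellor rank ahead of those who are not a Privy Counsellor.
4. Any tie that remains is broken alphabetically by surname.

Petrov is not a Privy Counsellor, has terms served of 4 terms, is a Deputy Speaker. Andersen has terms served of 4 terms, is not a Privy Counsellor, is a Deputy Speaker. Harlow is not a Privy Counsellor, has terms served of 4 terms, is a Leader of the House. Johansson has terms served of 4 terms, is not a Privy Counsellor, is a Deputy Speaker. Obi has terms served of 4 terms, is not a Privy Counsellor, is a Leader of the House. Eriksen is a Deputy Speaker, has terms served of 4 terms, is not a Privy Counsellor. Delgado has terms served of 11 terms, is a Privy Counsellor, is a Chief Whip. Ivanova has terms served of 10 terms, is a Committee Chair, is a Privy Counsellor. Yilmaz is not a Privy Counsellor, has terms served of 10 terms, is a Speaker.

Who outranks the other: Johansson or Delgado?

Johansson

By parliamentary office: Yilmaz (Speaker); then Andersen, Eriksen, Johansson and Petrov (Deputy Speaker); then Harlow and Obi (Leader of the House); then Delgado (Chief Whip); then Ivanova (Committee Chair).
Andersen, Eriksen, Johansson and Petrov all have terms served 4 terms, so the next rule applies.
Andersen, Eriksen, Johansson and Petrov are each not a Privy Counsellor, so the next rule applies.
Among Andersen, Eriksen, Johansson and Petrov, alphabetically by surname: Andersen before Eriksen before Johansson before Petrov.
Harlow and Obi both have terms served 4 terms, so the next rule applies.
Harlow and Obi are each not a Privy Counsellor, so the next rule applies.
Among Harlow and Obi, alphabetically by surname: Harlow before Obi.
So Johansson takes precedence.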